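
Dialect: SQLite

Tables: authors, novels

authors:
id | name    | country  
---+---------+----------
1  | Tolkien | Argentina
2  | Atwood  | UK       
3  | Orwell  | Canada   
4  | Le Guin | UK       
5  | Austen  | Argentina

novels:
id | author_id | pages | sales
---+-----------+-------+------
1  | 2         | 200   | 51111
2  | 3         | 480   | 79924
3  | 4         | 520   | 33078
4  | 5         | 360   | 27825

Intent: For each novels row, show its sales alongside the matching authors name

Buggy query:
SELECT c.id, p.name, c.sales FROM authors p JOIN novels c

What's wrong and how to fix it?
Bug: JOIN with no ON clause produces a cartesian product; every novels row pairs with every authors row

Fix: Specify the join condition linking the foreign key to the parent id

Corrected query:
SELECT c.id, p.name, c.sales FROM authors p JOIN novels c ON c.author_id = p.id

Result:
id | name    | sales
---+---------+------
1  | Atwood  | 51111
2  | Orwell  | 79924
3  | Le Guin | 33078
4  | Austen  | 27825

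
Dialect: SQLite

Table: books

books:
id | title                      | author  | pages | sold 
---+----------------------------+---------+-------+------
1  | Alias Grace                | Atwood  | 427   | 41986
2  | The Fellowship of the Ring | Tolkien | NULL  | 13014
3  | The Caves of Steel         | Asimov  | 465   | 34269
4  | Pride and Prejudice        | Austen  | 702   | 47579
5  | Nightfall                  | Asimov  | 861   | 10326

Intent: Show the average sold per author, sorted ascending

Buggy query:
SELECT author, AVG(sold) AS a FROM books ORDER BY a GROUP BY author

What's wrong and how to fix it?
Bug: GROUP BY must precede ORDER BY

Fix: Move ORDER BY to the end, after GROUP BY

Corrected query:
SELECT author, AVG(sold) AS a FROM books GROUP BY author ORDER BY a

Result:
author  | a      
--------+--------
Tolkien | 13014  
Asimov  | 22297.5
Atwood  | 41986  
Austen  | 47579  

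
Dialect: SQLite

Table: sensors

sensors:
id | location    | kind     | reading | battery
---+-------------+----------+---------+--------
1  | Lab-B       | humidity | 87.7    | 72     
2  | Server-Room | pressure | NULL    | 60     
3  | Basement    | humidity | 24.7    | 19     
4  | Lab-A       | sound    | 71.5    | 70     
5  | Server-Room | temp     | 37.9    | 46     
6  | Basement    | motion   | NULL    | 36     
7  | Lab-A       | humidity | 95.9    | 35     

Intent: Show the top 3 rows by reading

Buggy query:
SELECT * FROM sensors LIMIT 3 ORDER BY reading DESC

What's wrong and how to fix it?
Bug: LIMIT must come after ORDER BY

Fix: Swap the clauses: ORDER BY first, then LIMIT

Corrected query:
SELECT * FROM sensors ORDER BY reading DESC LIMIT 3

Result:
id | location | kind     | reading | battery
---+----------+----------+---------+--------
7  | Lab-A    | humidity | 95.9    | 35     
1  | Lab-B    | humidity | 87.7    | 72     
4  | Lab-A    | sound    | 71.5    | 70     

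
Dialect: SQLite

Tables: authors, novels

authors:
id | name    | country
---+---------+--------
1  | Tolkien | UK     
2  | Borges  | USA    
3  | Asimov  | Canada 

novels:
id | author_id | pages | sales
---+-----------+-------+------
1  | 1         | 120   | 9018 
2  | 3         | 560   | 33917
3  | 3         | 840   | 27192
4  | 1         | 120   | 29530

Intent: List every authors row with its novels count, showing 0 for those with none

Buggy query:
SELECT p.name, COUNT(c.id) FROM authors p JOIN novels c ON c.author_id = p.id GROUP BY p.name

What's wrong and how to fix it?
Bug: An inner join excludes parents with zero children

Fix: Switch to LEFT JOIN to retain unmatched parent rows

Corrected query:
SELECT p.name, COUNT(c.id) FROM authors p LEFT JOIN novels c ON c.author_id = p.id GROUP BY p.name

Result:
name    | COUNT(c.id)
--------+------------
Asimov  | 2          
Borges  | 0          
Tolkien | 2          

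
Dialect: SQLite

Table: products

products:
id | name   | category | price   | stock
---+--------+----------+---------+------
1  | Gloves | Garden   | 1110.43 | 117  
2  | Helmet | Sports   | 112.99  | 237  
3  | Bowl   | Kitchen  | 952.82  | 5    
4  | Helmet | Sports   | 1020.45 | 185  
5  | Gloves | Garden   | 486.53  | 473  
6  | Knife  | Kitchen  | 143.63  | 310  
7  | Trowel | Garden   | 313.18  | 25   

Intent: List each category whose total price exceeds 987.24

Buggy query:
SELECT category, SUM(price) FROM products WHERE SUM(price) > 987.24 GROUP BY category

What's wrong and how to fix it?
Bug: Aggregate functions cannot appear in a WHERE clause

Fix: Move the aggregate condition to a HAVING clause

Corrected query:
SELECT category, SUM(price) FROM products GROUP BY category HAVING SUM(price) > 987.24

Result:
category | SUM(price)
---------+-----------
Garden   | 1910.14   
Kitchen  | 1096.45   
Sports   | 1133.44   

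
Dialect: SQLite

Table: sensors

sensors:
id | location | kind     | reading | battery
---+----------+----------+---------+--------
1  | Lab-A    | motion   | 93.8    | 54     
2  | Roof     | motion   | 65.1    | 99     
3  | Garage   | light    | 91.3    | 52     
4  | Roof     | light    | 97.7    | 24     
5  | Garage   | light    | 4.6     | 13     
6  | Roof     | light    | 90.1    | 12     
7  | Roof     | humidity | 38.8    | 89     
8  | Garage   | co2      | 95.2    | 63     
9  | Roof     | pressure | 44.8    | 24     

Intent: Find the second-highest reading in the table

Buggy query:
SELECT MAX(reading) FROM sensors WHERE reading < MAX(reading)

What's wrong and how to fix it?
Bug: The inner MAX is an aggregate inside WHERE, which is not allowed

Fix: Compute the overall MAX in a subquery, then take MAX of rows below it

Corrected query:
SELECT MAX(reading) FROM sensors WHERE reading < (SELECT MAX(reading) FROM sensors)

Result:
MAX(reading)
------------
95.2        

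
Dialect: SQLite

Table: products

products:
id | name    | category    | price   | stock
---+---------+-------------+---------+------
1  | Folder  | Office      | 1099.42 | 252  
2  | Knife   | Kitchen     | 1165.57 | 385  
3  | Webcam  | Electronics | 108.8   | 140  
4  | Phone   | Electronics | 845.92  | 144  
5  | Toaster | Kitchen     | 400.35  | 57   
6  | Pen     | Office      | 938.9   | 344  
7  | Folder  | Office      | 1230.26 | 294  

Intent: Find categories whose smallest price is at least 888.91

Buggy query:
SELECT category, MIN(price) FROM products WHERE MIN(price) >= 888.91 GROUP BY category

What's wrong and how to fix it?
Bug: Aggregates like MIN are computed per group after WHERE runs

Fix: Replace WHERE with HAVING after the GROUP BY

Corrected query:
SELECT category, MIN(price) FROM products GROUP BY category HAVING MIN(price) >= 888.91

Result:
category | MIN(price)
---------+-----------
Office   | 938.9     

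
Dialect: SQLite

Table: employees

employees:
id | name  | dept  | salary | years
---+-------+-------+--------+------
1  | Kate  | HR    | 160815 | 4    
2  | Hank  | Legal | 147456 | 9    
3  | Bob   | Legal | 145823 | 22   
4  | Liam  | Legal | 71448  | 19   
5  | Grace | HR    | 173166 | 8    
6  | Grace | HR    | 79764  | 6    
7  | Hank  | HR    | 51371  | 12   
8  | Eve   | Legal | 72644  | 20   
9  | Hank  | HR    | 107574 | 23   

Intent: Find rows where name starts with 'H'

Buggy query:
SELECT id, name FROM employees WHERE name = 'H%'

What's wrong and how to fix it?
Bug: Wildcards only work with LIKE; '=' treats '%' as a literal character

Fix: Replace '=' with LIKE so 'H%' is treated as a pattern

Corrected query:
SELECT id, name FROM employees WHERE name LIKE 'H%'

Result:
id | name
---+-----
2  | Hank
7  | Hank
9  | Hank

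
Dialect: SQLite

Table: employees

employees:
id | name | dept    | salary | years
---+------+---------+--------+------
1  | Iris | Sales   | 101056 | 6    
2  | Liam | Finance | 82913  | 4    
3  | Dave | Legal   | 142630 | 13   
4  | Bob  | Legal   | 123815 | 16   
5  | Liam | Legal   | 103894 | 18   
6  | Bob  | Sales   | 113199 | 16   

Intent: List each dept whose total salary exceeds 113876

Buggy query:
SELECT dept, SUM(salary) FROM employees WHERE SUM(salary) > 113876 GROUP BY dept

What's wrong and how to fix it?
Bug: Aggregate functions cannot appear in a WHERE clause

Fix: Move the aggregate condition to a HAVING clause

Corrected query:
SELECT dept, SUM(salary) FROM employees GROUP BY dept HAVING SUM(salary) > 113876

Result:
dept  | SUM(salary)
------+------------
Legal | 370339     
Sales | 214255     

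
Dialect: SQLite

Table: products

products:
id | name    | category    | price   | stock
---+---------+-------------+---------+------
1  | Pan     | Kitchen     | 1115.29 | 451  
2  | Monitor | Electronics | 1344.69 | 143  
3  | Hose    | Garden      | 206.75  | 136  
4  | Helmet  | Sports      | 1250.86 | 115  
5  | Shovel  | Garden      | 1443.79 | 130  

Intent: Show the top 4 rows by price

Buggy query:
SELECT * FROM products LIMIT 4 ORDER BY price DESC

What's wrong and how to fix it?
Bug: LIMIT must come after ORDER BY

Fix: Swap the clauses: ORDER BY first, then LIMIT

Corrected query:
SELECT * FROM products ORDER BY price DESC LIMIT 4

Result:
id | name    | category    | price   | stock
---+---------+-------------+---------+------
5  | Shovel  | Garden      | 1443.79 | 130  
2  | Monitor | Electronics | 1344.69 | 143  
4  | Helmet  | Sports      | 1250.86 | 115  
1  | Pan     | Kitchen     | 1115.29 | 451  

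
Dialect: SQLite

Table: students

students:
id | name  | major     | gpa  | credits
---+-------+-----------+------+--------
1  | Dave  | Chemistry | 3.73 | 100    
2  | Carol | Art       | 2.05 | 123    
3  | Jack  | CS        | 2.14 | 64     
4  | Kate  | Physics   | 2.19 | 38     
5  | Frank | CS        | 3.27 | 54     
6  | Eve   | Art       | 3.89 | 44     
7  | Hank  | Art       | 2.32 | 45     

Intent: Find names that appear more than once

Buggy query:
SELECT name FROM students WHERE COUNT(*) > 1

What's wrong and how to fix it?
Bug: WHERE can't reference COUNT(*); aggregates are computed after WHERE

Fix: GROUP BY name, then filter groups with HAVING COUNT(*) > 1

Corrected query:
SELECT name FROM students GROUP BY name HAVING COUNT(*) > 1

Result:
(no rows)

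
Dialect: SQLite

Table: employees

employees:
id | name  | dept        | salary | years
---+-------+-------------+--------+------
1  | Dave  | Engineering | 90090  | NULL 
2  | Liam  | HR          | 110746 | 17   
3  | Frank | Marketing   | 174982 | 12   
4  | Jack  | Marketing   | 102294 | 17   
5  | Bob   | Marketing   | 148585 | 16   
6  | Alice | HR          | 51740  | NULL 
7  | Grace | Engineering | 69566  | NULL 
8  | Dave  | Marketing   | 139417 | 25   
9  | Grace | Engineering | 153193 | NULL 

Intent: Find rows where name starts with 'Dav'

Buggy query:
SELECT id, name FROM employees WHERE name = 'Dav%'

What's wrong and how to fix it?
Bug: '=' compares the literal string including the % character; pattern matching needs LIKE

Fix: Use LIKE for wildcard pattern matching

Corrected query:
SELECT id, name FROM employees WHERE name LIKE 'Dav%'

Result:
id | name
---+-----
1  | Dave
8  | Dave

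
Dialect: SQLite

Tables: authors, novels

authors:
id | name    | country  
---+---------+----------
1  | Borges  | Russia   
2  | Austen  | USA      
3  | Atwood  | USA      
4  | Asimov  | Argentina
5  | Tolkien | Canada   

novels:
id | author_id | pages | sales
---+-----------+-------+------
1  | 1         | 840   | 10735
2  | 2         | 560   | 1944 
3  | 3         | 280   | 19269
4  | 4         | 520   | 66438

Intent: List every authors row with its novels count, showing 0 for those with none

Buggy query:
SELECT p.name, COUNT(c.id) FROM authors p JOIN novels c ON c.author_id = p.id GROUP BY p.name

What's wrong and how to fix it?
Bug: INNER JOIN drops authors rows that have no matching novels rows

Fix: Use LEFT JOIN so parents without children still appear (COUNT(c.id) gives 0)

Corrected query:
SELECT p.name, COUNT(c.id) FROM authors p LEFT JOIN novels c ON c.author_id = p.id GROUP BY p.name

Result:
name    | COUNT(c.id)
--------+------------
Asimov  | 1          
Atwood  | 1          
Austen  | 1          
Borges  | 1          
Tolkien | 0          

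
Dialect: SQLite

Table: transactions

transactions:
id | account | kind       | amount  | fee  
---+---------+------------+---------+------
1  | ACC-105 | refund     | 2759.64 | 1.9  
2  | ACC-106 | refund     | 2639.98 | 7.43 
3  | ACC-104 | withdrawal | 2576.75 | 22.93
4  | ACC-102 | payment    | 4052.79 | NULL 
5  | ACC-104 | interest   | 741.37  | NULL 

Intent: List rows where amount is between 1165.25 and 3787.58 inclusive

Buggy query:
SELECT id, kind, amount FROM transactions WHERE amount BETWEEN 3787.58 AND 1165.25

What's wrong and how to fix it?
Bug: BETWEEN expects the lower bound first; with 3787.58 AND 1165.25 the range is empty

Fix: Write BETWEEN 1165.25 AND 3787.58

Corrected query:
SELECT id, kind, amount FROM transactions WHERE amount BETWEEN 1165.25 AND 3787.58

Result:
id | kind       | amount 
---+------------+--------
1  | refund     | 2759.64
2  | refund     | 2639.98
3  | withdrawal | 2576.75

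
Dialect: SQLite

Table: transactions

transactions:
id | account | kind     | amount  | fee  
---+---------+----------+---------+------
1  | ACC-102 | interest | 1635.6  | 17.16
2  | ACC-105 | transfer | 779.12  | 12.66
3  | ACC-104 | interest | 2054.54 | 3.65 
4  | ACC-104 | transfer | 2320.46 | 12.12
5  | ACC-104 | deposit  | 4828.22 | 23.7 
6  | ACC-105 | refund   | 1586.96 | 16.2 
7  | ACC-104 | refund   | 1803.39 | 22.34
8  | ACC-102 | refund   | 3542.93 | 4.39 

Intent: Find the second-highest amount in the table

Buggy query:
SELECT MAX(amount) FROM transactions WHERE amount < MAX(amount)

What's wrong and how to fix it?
Bug: MAX(amount) on the right of the comparison is an aggregate-in-WHERE error

Fix: Put the inner MAX in a scalar subquery

Corrected query:
SELECT MAX(amount) FROM transactions WHERE amount < (SELECT MAX(amount) FROM transactions)

Result:
MAX(amount)
-----------
3542.93    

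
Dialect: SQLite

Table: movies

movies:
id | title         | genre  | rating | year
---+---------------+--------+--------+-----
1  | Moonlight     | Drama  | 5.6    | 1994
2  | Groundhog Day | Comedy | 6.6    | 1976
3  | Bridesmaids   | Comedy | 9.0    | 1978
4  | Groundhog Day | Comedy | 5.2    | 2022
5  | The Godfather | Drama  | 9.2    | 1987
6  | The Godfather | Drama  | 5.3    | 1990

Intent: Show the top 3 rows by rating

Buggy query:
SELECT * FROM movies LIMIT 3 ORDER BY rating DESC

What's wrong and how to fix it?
Bug: ORDER BY cannot follow LIMIT; LIMIT is the final clause

Fix: Swap the clauses: ORDER BY first, then LIMIT

Corrected query:
SELECT * FROM movies ORDER BY rating DESC LIMIT 3

Result:
id | title         | genre  | rating | year
---+---------------+--------+--------+-----
5  | The Godfather | Drama  | 9.2    | 1987
3  | Bridesmaids   | Comedy | 9      | 1978
2  | Groundhog Day | Comedy | 6.6    | 1976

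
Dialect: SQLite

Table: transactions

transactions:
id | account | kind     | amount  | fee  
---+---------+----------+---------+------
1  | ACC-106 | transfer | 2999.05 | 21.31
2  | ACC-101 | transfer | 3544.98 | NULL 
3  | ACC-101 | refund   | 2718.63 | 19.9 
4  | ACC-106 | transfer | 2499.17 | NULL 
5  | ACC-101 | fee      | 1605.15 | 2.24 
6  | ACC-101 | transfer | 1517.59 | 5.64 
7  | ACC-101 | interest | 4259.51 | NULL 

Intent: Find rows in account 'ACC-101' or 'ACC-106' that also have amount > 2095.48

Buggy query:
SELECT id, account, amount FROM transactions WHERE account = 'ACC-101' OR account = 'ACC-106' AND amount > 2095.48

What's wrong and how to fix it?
Bug: Without parentheses, AND is evaluated before OR, so the amount filter only applies to the 'ACC-106' branch

Fix: Add parentheses around the OR so the AND applies to both alternatives

Corrected query:
SELECT id, account, amount FROM transactions WHERE (account = 'ACC-101' OR account = 'ACC-106') AND amount > 2095.48

Result:
id | account | amount 
---+---------+--------
1  | ACC-106 | 2999.05
2  | ACC-101 | 3544.98
3  | ACC-101 | 2718.63
4  | ACC-106 | 2499.17
7  | ACC-101 | 4259.51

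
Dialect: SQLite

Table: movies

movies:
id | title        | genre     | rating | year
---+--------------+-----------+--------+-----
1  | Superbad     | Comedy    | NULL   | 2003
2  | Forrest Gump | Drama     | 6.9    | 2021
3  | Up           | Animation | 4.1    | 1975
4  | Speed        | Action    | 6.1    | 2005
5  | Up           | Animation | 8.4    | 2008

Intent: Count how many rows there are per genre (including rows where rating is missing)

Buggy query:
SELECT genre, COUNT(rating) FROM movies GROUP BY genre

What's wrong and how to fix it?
Bug: COUNT(rating) skips NULLs, so groups with missing rating are undercounted

Fix: Replace COUNT(rating) with COUNT(*)

Corrected query:
SELECT genre, COUNT(*) FROM movies GROUP BY genre

Result:
genre     | COUNT(*)
----------+---------
Action    | 1       
Animation | 2       
Comedy    | 1       
Drama     | 1       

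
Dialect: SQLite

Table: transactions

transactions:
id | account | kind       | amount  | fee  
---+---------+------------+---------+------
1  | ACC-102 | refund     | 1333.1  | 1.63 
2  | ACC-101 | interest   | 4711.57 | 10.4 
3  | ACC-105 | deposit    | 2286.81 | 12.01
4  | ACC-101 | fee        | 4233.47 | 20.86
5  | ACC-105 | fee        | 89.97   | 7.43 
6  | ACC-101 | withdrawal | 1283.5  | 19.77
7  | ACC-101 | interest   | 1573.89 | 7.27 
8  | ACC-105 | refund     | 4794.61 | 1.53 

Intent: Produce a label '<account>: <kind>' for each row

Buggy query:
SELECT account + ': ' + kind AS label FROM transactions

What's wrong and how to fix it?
Bug: '+' is numeric addition; on text columns SQLite converts them to 0 instead of concatenating

Fix: Replace + with || to concatenate text

Corrected query:
SELECT account || ': ' || kind AS label FROM transactions

Result:
label              
-------------------
ACC-102: refund    
ACC-101: interest  
ACC-105: deposit   
ACC-101: fee       
ACC-105: fee       
ACC-101: withdrawal
ACC-101: interest  
ACC-105: refund    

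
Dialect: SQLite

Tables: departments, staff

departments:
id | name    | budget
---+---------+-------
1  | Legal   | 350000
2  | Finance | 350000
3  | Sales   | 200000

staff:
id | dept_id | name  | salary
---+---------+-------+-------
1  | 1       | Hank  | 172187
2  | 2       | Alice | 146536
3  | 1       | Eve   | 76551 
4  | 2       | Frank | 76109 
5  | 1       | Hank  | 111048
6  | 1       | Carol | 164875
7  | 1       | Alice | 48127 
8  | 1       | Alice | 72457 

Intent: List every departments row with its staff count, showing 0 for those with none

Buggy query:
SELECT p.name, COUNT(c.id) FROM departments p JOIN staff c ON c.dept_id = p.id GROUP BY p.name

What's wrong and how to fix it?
Bug: INNER JOIN drops departments rows that have no matching staff rows

Fix: Switch to LEFT JOIN to retain unmatched parent rows

Corrected query:
SELECT p.name, COUNT(c.id) FROM departments p LEFT JOIN staff c ON c.dept_id = p.id GROUP BY p.name

Result:
name    | COUNT(c.id)
--------+------------
Finance | 2          
Legal   | 6          
Sales   | 0          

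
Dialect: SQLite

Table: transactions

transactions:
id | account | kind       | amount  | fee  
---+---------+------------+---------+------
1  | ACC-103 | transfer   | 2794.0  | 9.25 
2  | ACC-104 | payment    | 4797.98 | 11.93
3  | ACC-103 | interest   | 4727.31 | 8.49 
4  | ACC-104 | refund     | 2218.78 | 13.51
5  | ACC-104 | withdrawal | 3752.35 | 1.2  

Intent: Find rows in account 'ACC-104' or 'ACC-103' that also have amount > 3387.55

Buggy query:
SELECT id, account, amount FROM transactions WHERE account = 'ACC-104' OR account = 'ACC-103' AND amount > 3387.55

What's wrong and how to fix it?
Bug: AND binds tighter than OR, so this parses as account = 'ACC-104' OR (account = 'ACC-103' AND amount > 3387.55)

Fix: Group the OR with parentheses (or use IN), then AND the threshold

Corrected query:
SELECT id, account, amount FROM transactions WHERE (account = 'ACC-104' OR account = 'ACC-103') AND amount > 3387.55

Result:
id | account | amount 
---+---------+--------
2  | ACC-104 | 4797.98
3  | ACC-103 | 4727.31
5  | ACC-104 | 3752.35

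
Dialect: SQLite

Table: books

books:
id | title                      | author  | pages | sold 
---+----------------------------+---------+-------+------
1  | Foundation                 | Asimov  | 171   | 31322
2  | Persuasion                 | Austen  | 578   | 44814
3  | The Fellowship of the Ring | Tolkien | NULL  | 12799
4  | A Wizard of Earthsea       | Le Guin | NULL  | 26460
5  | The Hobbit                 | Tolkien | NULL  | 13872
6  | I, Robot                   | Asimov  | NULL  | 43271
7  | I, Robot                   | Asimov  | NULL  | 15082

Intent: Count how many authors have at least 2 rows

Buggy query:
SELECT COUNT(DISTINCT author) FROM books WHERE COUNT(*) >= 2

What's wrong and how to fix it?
Bug: COUNT(*) cannot appear in WHERE; the per-group count doesn't exist yet

Fix: Use a subquery that GROUPs and filters with HAVING, then count its rows

Corrected query:
SELECT COUNT(*) FROM (SELECT author FROM books GROUP BY author HAVING COUNT(*) >= 2)

Result:
COUNT(*)
--------
2       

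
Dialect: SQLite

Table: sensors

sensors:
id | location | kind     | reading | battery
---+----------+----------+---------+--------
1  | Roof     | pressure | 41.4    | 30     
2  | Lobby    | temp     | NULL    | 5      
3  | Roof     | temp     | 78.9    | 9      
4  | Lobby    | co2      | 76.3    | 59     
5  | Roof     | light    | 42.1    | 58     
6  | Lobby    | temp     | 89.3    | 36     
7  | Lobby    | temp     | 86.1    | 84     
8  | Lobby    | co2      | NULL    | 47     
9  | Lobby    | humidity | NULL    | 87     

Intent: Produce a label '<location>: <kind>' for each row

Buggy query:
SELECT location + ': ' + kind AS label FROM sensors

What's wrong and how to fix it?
Bug: '+' is numeric addition; on text columns SQLite converts them to 0 instead of concatenating

Fix: Replace + with || to concatenate text

Corrected query:
SELECT location || ': ' || kind AS label FROM sensors

Result:
label          
---------------
Roof: pressure 
Lobby: temp    
Roof: temp     
Lobby: co2     
Roof: light    
Lobby: temp    
Lobby: temp    
Lobby: co2     
Lobby: humidity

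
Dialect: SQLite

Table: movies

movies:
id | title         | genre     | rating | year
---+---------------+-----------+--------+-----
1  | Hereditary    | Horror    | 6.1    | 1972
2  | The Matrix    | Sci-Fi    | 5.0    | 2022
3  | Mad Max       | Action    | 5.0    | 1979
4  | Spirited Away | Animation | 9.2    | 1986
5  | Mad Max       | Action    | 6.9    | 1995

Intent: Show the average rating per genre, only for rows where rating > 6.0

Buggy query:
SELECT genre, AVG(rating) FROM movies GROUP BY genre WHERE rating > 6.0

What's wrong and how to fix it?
Bug: WHERE cannot follow GROUP BY

Fix: Place WHERE between FROM and GROUP BY

Corrected query:
SELECT genre, AVG(rating) FROM movies WHERE rating > 6.0 GROUP BY genre

Result:
genre     | AVG(rating)
----------+------------
Action    | 6.9        
Animation | 9.2        
Horror    | 6.1        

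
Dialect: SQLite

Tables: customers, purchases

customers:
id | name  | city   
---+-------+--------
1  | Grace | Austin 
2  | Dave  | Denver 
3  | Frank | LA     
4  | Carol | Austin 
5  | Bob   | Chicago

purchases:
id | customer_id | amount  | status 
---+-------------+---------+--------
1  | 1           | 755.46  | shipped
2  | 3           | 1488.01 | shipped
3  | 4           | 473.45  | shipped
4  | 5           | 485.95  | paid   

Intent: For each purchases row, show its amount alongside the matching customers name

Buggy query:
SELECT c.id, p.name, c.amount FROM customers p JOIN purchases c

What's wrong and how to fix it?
Bug: JOIN with no ON clause produces a cartesian product; every purchases row pairs with every customers row

Fix: Specify the join condition linking the foreign key to the parent id

Corrected query:
SELECT c.id, p.name, c.amount FROM customers p JOIN purchases c ON c.customer_id = p.id

Result:
id | name  | amount 
---+-------+--------
1  | Grace | 755.46 
2  | Frank | 1488.01
3  | Carol | 473.45 
4  | Bob   | 485.95 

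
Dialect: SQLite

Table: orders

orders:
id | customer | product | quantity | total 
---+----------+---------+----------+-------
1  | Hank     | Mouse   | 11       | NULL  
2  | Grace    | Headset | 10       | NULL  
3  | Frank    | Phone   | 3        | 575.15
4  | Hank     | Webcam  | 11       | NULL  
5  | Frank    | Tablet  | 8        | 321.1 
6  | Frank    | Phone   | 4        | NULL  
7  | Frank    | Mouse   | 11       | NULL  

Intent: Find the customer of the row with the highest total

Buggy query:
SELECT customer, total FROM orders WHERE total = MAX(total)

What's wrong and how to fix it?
Bug: WHERE is evaluated per row; an aggregate over the whole table isn't defined there

Fix: Use a subquery: WHERE total = (SELECT MAX(total) FROM orders)

Corrected query:
SELECT customer, total FROM orders WHERE total = (SELECT MAX(total) FROM orders)

Result:
customer | total 
---------+-------
Frank    | 575.15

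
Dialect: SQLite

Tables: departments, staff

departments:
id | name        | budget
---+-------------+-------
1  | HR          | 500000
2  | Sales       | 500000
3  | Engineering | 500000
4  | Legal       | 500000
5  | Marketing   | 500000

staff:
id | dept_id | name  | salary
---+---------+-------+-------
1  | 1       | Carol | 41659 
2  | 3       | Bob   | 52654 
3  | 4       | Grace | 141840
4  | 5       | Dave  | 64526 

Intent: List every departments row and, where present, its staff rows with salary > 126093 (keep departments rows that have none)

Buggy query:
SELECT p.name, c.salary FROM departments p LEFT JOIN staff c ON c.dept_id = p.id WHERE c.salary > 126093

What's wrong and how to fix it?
Bug: Filtering c.salary in WHERE discards the NULL rows produced by LEFT JOIN, turning it into an inner join

Fix: Put 'c.salary > 126093' in the JOIN's ON clause instead of WHERE

Corrected query:
SELECT p.name, c.salary FROM departments p LEFT JOIN staff c ON c.dept_id = p.id AND c.salary > 126093

Result:
name        | salary
------------+-------
HR          | NULL  
Sales       | NULL  
Engineering | NULL  
Legal       | 141840
Marketing   | NULL  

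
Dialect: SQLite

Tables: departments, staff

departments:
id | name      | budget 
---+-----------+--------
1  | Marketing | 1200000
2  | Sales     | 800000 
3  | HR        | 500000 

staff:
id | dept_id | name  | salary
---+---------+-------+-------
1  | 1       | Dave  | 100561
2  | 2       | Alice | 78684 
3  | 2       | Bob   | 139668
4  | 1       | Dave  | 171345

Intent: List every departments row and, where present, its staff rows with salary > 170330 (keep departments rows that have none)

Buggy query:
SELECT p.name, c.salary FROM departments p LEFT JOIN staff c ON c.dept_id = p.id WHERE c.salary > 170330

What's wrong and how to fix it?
Bug: Filtering c.salary in WHERE discards the NULL rows produced by LEFT JOIN, turning it into an inner join

Fix: Move the right-table condition into the ON clause so unmatched parents are kept

Corrected query:
SELECT p.name, c.salary FROM departments p LEFT JOIN staff c ON c.dept_id = p.id AND c.salary > 170330

Result:
name      | salary
----------+-------
Marketing | 171345
Sales     | NULL  
HR        | NULL  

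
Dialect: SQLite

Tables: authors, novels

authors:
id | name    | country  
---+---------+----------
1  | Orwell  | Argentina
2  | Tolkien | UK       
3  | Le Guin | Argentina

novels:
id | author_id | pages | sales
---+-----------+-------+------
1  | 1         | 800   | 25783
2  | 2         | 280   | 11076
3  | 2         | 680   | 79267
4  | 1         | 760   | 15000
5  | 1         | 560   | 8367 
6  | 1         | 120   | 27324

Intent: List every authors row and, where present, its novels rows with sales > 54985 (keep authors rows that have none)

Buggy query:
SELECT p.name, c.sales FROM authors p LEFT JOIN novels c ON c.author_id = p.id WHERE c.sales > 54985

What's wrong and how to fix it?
Bug: A WHERE condition on the right-hand table after LEFT JOIN drops unmatched parents

Fix: Move the right-table condition into the ON clause so unmatched parents are kept

Corrected query:
SELECT p.name, c.sales FROM authors p LEFT JOIN novels c ON c.author_id = p.id AND c.sales > 54985

Result:
name    | sales
--------+------
Orwell  | NULL 
Tolkien | 79267
Le Guin | NULL 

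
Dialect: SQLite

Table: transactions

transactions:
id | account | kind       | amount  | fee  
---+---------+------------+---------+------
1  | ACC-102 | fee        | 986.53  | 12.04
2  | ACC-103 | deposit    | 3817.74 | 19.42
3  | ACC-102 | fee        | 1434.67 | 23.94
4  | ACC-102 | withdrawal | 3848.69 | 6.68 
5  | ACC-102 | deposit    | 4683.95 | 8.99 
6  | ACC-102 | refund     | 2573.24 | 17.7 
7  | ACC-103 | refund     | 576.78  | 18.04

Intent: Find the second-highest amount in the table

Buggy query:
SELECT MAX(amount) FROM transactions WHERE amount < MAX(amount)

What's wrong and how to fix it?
Bug: MAX(amount) on the right of the comparison is an aggregate-in-WHERE error

Fix: Put the inner MAX in a scalar subquery

Corrected query:
SELECT MAX(amount) FROM transactions WHERE amount < (SELECT MAX(amount) FROM transactions)

Result:
MAX(amount)
-----------
3848.69    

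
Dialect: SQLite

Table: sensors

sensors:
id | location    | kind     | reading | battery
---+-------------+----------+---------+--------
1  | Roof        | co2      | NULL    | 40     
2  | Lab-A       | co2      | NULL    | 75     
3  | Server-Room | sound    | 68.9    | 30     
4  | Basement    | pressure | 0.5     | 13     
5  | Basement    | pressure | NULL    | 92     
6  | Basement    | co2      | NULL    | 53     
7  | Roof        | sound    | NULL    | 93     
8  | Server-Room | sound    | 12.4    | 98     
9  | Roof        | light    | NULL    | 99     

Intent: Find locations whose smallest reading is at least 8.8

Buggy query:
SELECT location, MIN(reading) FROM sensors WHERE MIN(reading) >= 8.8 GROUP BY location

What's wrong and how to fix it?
Bug: MIN() in WHERE is a misuse of aggregate

Fix: Use HAVING for the per-group MIN condition

Corrected query:
SELECT location, MIN(reading) FROM sensors GROUP BY location HAVING MIN(reading) >= 8.8

Result:
location    | MIN(reading)
------------+-------------
Server-Room | 12.4        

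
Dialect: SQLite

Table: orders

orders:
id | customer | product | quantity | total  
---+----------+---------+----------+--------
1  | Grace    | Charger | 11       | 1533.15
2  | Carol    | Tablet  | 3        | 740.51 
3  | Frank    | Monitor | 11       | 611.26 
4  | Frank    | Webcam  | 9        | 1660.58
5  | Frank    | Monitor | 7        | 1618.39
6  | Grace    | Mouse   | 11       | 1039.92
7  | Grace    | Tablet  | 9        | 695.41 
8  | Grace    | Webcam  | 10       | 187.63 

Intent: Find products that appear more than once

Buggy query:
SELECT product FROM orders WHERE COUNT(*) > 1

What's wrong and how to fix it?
Bug: COUNT(*) is an aggregate and cannot be used in WHERE

Fix: Group first, then use HAVING for the count condition

Corrected query:
SELECT product FROM orders GROUP BY product HAVING COUNT(*) > 1

Result:
product
-------
Monitor
Tablet 
Webcam 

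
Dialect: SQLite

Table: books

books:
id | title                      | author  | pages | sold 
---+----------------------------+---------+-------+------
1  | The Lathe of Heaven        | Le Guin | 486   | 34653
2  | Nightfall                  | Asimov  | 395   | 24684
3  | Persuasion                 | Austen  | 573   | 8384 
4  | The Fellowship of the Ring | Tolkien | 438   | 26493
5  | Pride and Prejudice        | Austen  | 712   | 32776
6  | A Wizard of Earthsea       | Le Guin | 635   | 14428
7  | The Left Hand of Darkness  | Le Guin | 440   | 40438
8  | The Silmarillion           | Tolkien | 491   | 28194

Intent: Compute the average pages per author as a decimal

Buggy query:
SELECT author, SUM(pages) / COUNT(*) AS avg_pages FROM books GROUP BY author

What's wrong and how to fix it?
Bug: SUM(pages) and COUNT(*) are both integers; the division truncates the fractional part

Fix: Multiply by 1.0 (or CAST to REAL) to force floating-point division

Corrected query:
SELECT author, SUM(pages) * 1.0 / COUNT(*) AS avg_pages FROM books GROUP BY author

Result:
author  | avg_pages 
--------+-----------
Asimov  | 395       
Austen  | 642.5     
Le Guin | 520.333333
Tolkien | 464.5     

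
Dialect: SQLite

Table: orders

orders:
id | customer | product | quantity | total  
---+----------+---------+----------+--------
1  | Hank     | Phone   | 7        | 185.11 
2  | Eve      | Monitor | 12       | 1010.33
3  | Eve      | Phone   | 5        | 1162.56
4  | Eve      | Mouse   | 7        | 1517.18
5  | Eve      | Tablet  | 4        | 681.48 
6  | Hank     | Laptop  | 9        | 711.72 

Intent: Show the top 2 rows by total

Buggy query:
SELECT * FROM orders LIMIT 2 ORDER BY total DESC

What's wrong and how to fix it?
Bug: LIMIT must come after ORDER BY

Fix: Sort with ORDER BY, then apply LIMIT

Corrected query:
SELECT * FROM orders ORDER BY total DESC LIMIT 2

Result:
id | customer | product | quantity | total  
---+----------+---------+----------+--------
4  | Eve      | Mouse   | 7        | 1517.18
3  | Eve      | Phone   | 5        | 1162.56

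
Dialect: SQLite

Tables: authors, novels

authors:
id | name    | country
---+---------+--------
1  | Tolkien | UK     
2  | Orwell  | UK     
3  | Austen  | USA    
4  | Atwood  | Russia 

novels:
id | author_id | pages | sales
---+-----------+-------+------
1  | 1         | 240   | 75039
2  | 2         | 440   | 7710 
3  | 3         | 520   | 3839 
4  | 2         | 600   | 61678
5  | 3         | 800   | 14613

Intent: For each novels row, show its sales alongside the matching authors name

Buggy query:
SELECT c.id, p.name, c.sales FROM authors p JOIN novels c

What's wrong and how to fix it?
Bug: Missing join condition: each novels row is matched to all authors rows instead of just its own

Fix: Add ON c.author_id = p.id to the JOIN

Corrected query:
SELECT c.id, p.name, c.sales FROM authors p JOIN novels c ON c.author_id = p.id

Result:
id | name    | sales
---+---------+------
1  | Tolkien | 75039
2  | Orwell  | 7710 
3  | Austen  | 3839 
4  | Orwell  | 61678
5  | Austen  | 14613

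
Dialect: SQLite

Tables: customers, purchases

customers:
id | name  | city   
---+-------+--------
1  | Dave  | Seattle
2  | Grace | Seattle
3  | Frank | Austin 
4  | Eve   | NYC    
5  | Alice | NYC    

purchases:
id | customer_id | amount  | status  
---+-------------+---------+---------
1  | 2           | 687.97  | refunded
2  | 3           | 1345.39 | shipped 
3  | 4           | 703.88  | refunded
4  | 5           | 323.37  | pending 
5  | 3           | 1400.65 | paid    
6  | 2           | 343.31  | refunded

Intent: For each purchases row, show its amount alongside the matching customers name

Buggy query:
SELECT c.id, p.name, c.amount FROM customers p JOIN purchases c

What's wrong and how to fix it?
Bug: JOIN with no ON clause produces a cartesian product; every purchases row pairs with every customers row

Fix: Add ON c.customer_id = p.id to the JOIN

Corrected query:
SELECT c.id, p.name, c.amount FROM customers p JOIN purchases c ON c.customer_id = p.id

Result:
id | name  | amount 
---+-------+--------
1  | Grace | 687.97 
2  | Frank | 1345.39
3  | Eve   | 703.88 
4  | Alice | 323.37 
5  | Frank | 1400.65
6  | Grace | 343.31 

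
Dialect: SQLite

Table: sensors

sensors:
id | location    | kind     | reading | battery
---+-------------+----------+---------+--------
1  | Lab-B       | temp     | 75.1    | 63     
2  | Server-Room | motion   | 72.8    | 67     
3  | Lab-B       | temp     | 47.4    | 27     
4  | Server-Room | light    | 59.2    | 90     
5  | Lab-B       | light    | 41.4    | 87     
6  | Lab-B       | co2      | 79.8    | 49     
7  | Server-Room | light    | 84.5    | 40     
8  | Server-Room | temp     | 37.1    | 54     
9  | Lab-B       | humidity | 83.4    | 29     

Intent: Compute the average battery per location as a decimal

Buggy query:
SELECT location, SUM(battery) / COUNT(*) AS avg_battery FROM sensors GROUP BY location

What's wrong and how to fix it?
Bug: SUM(battery) and COUNT(*) are both integers; the division truncates the fractional part

Fix: Cast one side to REAL so the division keeps the fractional part

Corrected query:
SELECT location, SUM(battery) * 1.0 / COUNT(*) AS avg_battery FROM sensors GROUP BY location

Result:
location    | avg_battery
------------+------------
Lab-B       | 51         
Server-Room | 62.75      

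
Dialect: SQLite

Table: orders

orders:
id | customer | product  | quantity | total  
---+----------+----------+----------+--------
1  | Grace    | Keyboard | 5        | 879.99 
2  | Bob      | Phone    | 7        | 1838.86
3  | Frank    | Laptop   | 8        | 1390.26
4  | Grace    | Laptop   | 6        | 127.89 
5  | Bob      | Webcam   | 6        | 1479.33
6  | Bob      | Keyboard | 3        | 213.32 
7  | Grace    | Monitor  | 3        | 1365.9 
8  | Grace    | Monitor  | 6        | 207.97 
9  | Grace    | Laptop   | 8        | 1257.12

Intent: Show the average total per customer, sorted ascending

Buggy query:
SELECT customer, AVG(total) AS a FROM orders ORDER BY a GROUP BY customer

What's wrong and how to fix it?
Bug: ORDER BY appears before GROUP BY; SQL clause order requires GROUP BY first

Fix: Reorder: SELECT … FROM … GROUP BY … ORDER BY …

Corrected query:
SELECT customer, AVG(total) AS a FROM orders GROUP BY customer ORDER BY a

Result:
customer | a      
---------+--------
Grace    | 767.774
Bob      | 1177.17
Frank    | 1390.26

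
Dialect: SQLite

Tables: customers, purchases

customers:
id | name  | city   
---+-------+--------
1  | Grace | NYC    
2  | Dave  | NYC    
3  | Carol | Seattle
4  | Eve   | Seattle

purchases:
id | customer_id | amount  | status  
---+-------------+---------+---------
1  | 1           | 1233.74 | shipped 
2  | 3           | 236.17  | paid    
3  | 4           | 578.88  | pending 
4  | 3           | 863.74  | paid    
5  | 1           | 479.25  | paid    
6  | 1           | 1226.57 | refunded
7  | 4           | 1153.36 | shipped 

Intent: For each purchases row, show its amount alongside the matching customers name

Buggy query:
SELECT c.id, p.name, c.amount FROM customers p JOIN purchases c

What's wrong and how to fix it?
Bug: Missing join condition: each purchases row is matched to all customers rows instead of just its own

Fix: Add ON c.customer_id = p.id to the JOIN

Corrected query:
SELECT c.id, p.name, c.amount FROM customers p JOIN purchases c ON c.customer_id = p.id

Result:
id | name  | amount 
---+-------+--------
1  | Grace | 1233.74
2  | Carol | 236.17 
3  | Eve   | 578.88 
4  | Carol | 863.74 
5  | Grace | 479.25 
6  | Grace | 1226.57
7  | Eve   | 1153.36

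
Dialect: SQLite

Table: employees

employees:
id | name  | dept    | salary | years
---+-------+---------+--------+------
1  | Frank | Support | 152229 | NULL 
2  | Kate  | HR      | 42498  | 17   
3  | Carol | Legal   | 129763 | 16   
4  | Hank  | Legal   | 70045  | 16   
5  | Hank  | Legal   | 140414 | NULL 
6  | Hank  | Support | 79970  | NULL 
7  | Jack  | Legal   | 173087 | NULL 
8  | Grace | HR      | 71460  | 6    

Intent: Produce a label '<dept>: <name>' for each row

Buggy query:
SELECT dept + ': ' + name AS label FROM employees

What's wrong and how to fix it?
Bug: SQLite uses || for string concatenation; + coerces text to numbers (yielding 0)

Fix: Use the || operator for string concatenation

Corrected query:
SELECT dept || ': ' || name AS label FROM employees

Result:
label         
--------------
Support: Frank
HR: Kate      
Legal: Carol  
Legal: Hank   
Legal: Hank   
Support: Hank 
Legal: Jack   
HR: Grace     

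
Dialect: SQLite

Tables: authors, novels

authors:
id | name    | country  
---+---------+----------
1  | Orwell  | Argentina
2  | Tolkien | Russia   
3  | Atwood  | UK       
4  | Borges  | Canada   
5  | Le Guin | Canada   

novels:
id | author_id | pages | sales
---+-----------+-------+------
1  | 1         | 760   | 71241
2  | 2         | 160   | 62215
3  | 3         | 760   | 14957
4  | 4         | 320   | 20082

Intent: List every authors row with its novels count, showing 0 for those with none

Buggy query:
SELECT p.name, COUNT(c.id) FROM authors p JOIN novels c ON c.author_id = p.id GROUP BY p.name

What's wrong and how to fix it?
Bug: INNER JOIN drops authors rows that have no matching novels rows

Fix: Switch to LEFT JOIN to retain unmatched parent rows

Corrected query:
SELECT p.name, COUNT(c.id) FROM authors p LEFT JOIN novels c ON c.author_id = p.id GROUP BY p.name

Result:
name    | COUNT(c.id)
--------+------------
Atwood  | 1          
Borges  | 1          
Le Guin | 0          
Orwell  | 1          
Tolkien | 1          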